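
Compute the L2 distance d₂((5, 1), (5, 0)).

√(Σ(x_i - y_i)²) = √((5 - 5)² + (1 - 0)²)
= √(0² + 1²) = √(0 + 1) = √1 = 1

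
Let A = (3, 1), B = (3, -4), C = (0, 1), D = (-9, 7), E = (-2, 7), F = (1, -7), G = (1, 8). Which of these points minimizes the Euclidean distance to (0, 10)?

Distances: d(A) ≈ 9.4868, d(B) ≈ 14.3178, d(C) = 9, d(D) ≈ 9.4868, d(E) ≈ 3.6056, d(F) ≈ 17.0294, d(G) ≈ 2.2361. Nearest: G = (1, 8) with distance 2.2361.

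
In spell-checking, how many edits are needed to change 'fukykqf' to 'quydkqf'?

Let D[i][j] be the edit distance between the first i characters of 'fukykqf' and the first j characters of 'quydkqf', with D[i][0] = i, D[0][j] = j, and D[i][j] = D[i-1][j-1] if the characters match, else 1 + min(D[i-1][j], D[i][j-1], D[i-1][j-1]). Filling the table (rows: prefixes of 'fukykqf', columns: prefixes of 'quydkqf'):
     ε  q  u  y  d  k  q  f
  ε  0  1  2  3  4  5  6  7
  f  1  1  2  3  4  5  6  6
  u  2  2  1  2  3  4  5  6
  k  3  3  2  2  3  3  4  5
  y  4  4  3  2  3  4  4  5
  k  5  5  4  3  3  3  4  5
  q  6  5  5  4  4  4  3  4
  f  7  6  6  5  5  5  4  3
The bottom-right entry gives D[7][7] = 3, so no sequence of fewer than 3 edits works. Backtracking through the table gives one optimal edit sequence (3 edits):
  fukykqf → qukykqf (sub f→q @1)
  qukykqf → quyykqf (sub k→y @3)
  quyykqf → quydkqf (sub y→d @4)
Edit distance = 3.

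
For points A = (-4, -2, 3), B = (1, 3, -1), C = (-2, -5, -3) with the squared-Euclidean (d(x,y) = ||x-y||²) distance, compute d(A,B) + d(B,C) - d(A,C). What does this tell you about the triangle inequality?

d(A,B) = 5² + 5² + 4² = 66, d(B,C) = 3² + 8² + 2² = 77, d(A,C) = 2² + 3² + 6² = 49.
d(A,B) + d(B,C) - d(A,C) = 66 + 77 - 49 = 143 - 49 = 94. This is ≥ 0, so the triangle inequality holds for these points.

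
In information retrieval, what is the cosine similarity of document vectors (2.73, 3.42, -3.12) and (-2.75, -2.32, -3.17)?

With u = (2.73, 3.42, -3.12), v = (-2.75, -2.32, -3.17):
u·v = 2.73·(-2.75) + 3.42·(-2.32) + (-3.12)·(-3.17) = (-7.5075) + (-7.9344) + 9.8904 = -5.5515.
|u| = √(2.73² + 3.42² + (-3.12)²) = √(7.4529 + 11.6964 + 9.7344) = √28.8837, |v| = √((-2.75)² + (-2.32)² + (-3.17)²) = √(7.5625 + 5.3824 + 10.0489) = √22.9938.
cos θ = (u·v)/(|u||v|) = -5.5515/(√28.8837·√22.9938) ≈ -0.2154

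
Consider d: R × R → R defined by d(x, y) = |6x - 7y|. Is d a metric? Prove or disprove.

No. d fails symmetry: d(6, 5) = |6·6 - 7·5| = |1| = 1, but d(5, 6) = |6·5 - 7·6| = |-12| = 12. Since 1 ≠ 12, d(x,y) ≠ d(y,x) in general.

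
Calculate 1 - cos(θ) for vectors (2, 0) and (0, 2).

With u = (2, 0), v = (0, 2):
u·v = 2·0 + 0·2 = 0 + 0 = 0.
|u| = √(2² + 0²) = √4, |v| = √(0² + 2²) = √4, so |u||v| = √(4·4) = √16 = 4.
cos θ = (u·v)/(|u||v|) = 0/4 = 0
Cosine distance = 1 - cos θ = 1 - 0 = 1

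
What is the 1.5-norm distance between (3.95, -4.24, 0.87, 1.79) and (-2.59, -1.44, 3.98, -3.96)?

(Σ|x_i - y_i|^1.5)^(1/1.5) = (|3.95 - (-2.59)|^1.5 + |-4.24 - (-1.44)|^1.5 + |0.87 - 3.98|^1.5 + |1.79 - (-3.96)|^1.5)^(1/1.5)
= (6.54^1.5 + 2.8^1.5 + 3.11^1.5 + 5.75^1.5)^(1/1.5) ≈ (16.725 + 4.6853 + 5.4845 + 13.788)^(1/1.5) = (40.6828)^(1/1.5) ≈ 11.8288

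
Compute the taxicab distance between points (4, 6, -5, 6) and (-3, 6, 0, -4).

Σ|x_i - y_i| = |4 - (-3)| + |6 - 6| + |-5 - 0| + |6 - (-4)| = 7 + 0 + 5 + 10 = 22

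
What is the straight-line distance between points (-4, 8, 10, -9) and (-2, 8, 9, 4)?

√(Σ(x_i - y_i)²) = √((-4 - (-2))² + (8 - 8)² + (10 - 9)² + (-9 - 4)²)
= √((-2)² + 0² + 1² + (-13)²) = √(4 + 0 + 1 + 169) = √174 ≈ 13.1909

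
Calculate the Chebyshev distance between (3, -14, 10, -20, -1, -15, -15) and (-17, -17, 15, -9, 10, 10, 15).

max(|x_i - y_i|) = max(|3 - (-17)|, |-14 - (-17)|, |10 - 15|, |-20 - (-9)|, |-1 - 10|, |-15 - 10|, |-15 - 15|) = max(20, 3, 5, 11, 11, 25, 30) = 30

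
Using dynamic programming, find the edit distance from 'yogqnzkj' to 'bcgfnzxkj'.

Let D[i][j] be the edit distance between the first i characters of 'yogqnzkj' and the first j characters of 'bcgfnzxkj', with D[i][0] = i, D[0][j] = j, and D[i][j] = D[i-1][j-1] if the characters match, else 1 + min(D[i-1][j], D[i][j-1], D[i-1][j-1]). Filling the table (rows: prefixes of 'yogqnzkj', columns: prefixes of 'bcgfnzxkj'):
     ε  b  c  g  f  n  z  x  k  j
  ε  0  1  2  3  4  5  6  7  8  9
  y  1  1  2  3  4  5  6  7  8  9
  o  2  2  2  3  4  5  6  7  8  9
  g  3  3  3  2  3  4  5  6  7  8
  q  4  4  4  3  3  4  5  6  7  8
  n  5  5  5  4  4  3  4  5  6  7
  z  6  6  6  5  5  4  3  4  5  6
  k  7  7  7  6  6  5  4  4  4  5
  j  8  8  8  7  7  6  5  5  5  4
The bottom-right entry gives D[8][9] = 4, so no sequence of fewer than 4 edits works. Backtracking through the table gives one optimal edit sequence (4 edits):
  yogqnzkj → bogqnzkj (sub y→b @1)
  bogqnzkj → bcgqnzkj (sub o→c @2)
  bcgqnzkj → bcgfnzkj (sub q→f @4)
  bcgfnzkj → bcgfnzxkj (ins x @7)
Edit distance = 4.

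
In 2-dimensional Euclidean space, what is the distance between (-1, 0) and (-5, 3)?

√(Σ(x_i - y_i)²) = √((-1 - (-5))² + (0 - 3)²)
= √(4² + (-3)²) = √(16 + 9) = √25 = 5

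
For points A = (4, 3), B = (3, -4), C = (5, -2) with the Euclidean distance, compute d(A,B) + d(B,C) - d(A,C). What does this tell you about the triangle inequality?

d(A,B) = √(1² + 7²) = √50 ≈ 7.0711, d(B,C) = √(2² + 2²) = √8 ≈ 2.8284, d(A,C) = √(1² + 5²) = √26 ≈ 5.099.
d(A,B) + d(B,C) - d(A,C) = 7.0711 + 2.8284 - 5.099 = 9.8995 - 5.099 = 4.8005 (to 4 decimal places). This is ≥ 0, so the triangle inequality holds for these points.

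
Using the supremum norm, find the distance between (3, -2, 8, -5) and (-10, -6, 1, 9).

max(|x_i - y_i|) = max(|3 - (-10)|, |-2 - (-6)|, |8 - 1|, |-5 - 9|) = max(13, 4, 7, 14) = 14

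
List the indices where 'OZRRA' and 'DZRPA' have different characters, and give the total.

Differing positions: 1, 4. Hamming distance = 2.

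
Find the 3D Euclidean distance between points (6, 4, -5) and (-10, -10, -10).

√(Σ(x_i - y_i)²) = √((6 - (-10))² + (4 - (-10))² + (-5 - (-10))²)
= √(16² + 14² + 5²) = √(256 + 196 + 25) = √477 ≈ 21.8403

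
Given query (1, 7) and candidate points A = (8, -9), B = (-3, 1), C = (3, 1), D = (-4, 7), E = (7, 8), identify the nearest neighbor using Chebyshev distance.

Distances: d(A) = 16, d(B) = 6, d(C) = 6, d(D) = 5, d(E) = 6. Nearest: D = (-4, 7) with distance 5.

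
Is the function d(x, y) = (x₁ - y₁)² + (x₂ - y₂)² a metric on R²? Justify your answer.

No. The squared Euclidean distance fails the triangle inequality. Counterexample: x = (0, 0), y = (3, 3), z = (6, 6). d(x,z) = 6² + 6² = 72, but d(x,y) + d(y,z) = (3² + 3²) + (3² + 3²) = 18 + 18 = 36. Since 72 > 36, the triangle inequality is violated. (Note: √d, the ordinary Euclidean distance, IS a metric.)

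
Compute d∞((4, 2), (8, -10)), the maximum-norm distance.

max(|x_i - y_i|) = max(|4 - 8|, |2 - (-10)|) = max(4, 12) = 12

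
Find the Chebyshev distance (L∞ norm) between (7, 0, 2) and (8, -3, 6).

max(|x_i - y_i|) = max(|7 - 8|, |0 - (-3)|, |2 - 6|) = max(1, 3, 4) = 4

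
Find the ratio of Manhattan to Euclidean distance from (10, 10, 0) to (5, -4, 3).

L1 = |10 - 5| + |10 - (-4)| + |0 - 3| = 5 + 14 + 3 = 22
L2 = √(5² + 14² + 3²) = √230 ≈ 15.1658
L1 ≥ L2 always (equality iff movement is along one axis); L1 > L2 here.
Ratio L1/L2 = 22/√230 ≈ 1.4506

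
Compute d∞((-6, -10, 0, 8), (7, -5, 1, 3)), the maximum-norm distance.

max(|x_i - y_i|) = max(|-6 - 7|, |-10 - (-5)|, |0 - 1|, |8 - 3|) = max(13, 5, 1, 5) = 13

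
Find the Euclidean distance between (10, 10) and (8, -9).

√(Σ(x_i - y_i)²) = √((10 - 8)² + (10 - (-9))²)
= √(2² + 19²) = √(4 + 361) = √365 ≈ 19.105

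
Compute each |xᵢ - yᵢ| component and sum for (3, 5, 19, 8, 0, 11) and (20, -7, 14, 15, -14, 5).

Σ|x_i - y_i| = |3 - 20| + |5 - (-7)| + |19 - 14| + |8 - 15| + |0 - (-14)| + |11 - 5| = 17 + 12 + 5 + 7 + 14 + 6 = 61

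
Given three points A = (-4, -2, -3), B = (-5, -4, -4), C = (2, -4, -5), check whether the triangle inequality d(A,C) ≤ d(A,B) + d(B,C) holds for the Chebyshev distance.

d(A,B) = max(1, 2, 1) = 2, d(B,C) = max(7, 0, 1) = 7, d(A,C) = max(6, 2, 2) = 6.
d(A,C) = 6 ≤ 2 + 7 = 9. Triangle inequality is satisfied.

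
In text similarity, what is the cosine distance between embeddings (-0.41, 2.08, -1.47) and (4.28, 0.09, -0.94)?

With u = (-0.41, 2.08, -1.47), v = (4.28, 0.09, -0.94):
u·v = (-0.41)·4.28 + 2.08·0.09 + (-1.47)·(-0.94) = (-1.7548) + 0.1872 + 1.3818 = -0.1858.
|u| = √((-0.41)² + 2.08² + (-1.47)²) = √(0.1681 + 4.3264 + 2.1609) = √6.6554, |v| = √(4.28² + 0.09² + (-0.94)²) = √(18.3184 + 0.0081 + 0.8836) = √19.2101.
cos θ = (u·v)/(|u||v|) = -0.1858/(√6.6554·√19.2101) ≈ -0.0164
Cosine distance = 1 - cos θ ≈ 1 - (-0.0164) = 1.0164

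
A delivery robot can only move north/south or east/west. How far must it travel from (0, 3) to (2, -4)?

Σ|x_i - y_i| = |0 - 2| + |3 - (-4)| = 2 + 7 = 9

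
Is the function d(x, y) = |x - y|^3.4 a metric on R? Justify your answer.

No. d(x,y) = |x-y|^3.4 fails the triangle inequality since p = 3.4 > 1. Counterexample: x = 0, y = 3, z = 6. d(x,z) = |0 - 6|^3.4 = 6^3.4 ≈ 442.2973, but d(x,y) + d(y,z) = 3^3.4 + 3^3.4 ≈ 41.8998 + 41.8998 = 83.7996. Since 442.2973 > 83.7996, the triangle inequality is violated.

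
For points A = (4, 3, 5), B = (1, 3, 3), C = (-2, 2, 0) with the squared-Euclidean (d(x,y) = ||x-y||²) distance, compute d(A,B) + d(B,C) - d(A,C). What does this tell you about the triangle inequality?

d(A,B) = 3² + 0² + 2² = 13, d(B,C) = 3² + 1² + 3² = 19, d(A,C) = 6² + 1² + 5² = 62.
d(A,B) + d(B,C) - d(A,C) = 13 + 19 - 62 = 32 - 62 = -30. This is < 0, so the triangle inequality FAILS for these points (squared-Euclidean is not a metric).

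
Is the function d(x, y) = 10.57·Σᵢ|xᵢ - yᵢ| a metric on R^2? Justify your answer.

Yes. The L1 (Manhattan) norm induces a metric on R^2, and multiplying a metric by a positive constant 10.57 > 0 preserves all four axioms: non-negativity (10.57·||x-y|| ≥ 0), identity (10.57·||x-y|| = 0 ⟺ ||x-y|| = 0 ⟺ x = y), symmetry (||x-y|| = ||y-x||), and the triangle inequality (10.57·||x-z|| ≤ 10.57·||x-y|| + 10.57·||y-z||). So d is a metric.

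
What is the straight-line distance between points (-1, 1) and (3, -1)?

√(Σ(x_i - y_i)²) = √((-1 - 3)² + (1 - (-1))²)
= √((-4)² + 2²) = √(16 + 4) = √20 ≈ 4.4721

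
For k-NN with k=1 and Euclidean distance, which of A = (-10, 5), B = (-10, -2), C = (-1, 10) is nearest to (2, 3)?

Distances: d(A) ≈ 12.1655, d(B) = 13, d(C) ≈ 7.6158. Nearest: C = (-1, 10) with distance 7.6158.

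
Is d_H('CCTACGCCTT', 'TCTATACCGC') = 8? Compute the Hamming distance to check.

Differing positions: 1, 5, 6, 9, 10. Hamming distance = 5, so the claim that d_H = 8 is false.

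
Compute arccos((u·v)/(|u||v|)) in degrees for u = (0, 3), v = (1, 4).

With u = (0, 3), v = (1, 4):
u·v = 0·1 + 3·4 = 0 + 12 = 12.
|u| = √(0² + 3²) = √9, |v| = √(1² + 4²) = √17, so |u||v| = √(9·17) = √153.
cos θ = (u·v)/(|u||v|) = 12/√153 ≈ 0.970143
θ = arccos(0.970143) ≈ 14.04°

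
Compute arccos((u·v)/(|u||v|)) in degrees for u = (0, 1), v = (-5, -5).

With u = (0, 1), v = (-5, -5):
u·v = 0·(-5) + 1·(-5) = 0 + (-5) = -5.
|u| = √(0² + 1²) = √1, |v| = √((-5)² + (-5)²) = √50, so |u||v| = √(1·50) = √50.
cos θ = (u·v)/(|u||v|) = -5/√50 ≈ -0.707107
θ = arccos(-0.707107) ≈ 135°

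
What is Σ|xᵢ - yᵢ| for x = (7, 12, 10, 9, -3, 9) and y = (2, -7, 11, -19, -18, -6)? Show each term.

Σ|x_i - y_i| = |7 - 2| + |12 - (-7)| + |10 - 11| + |9 - (-19)| + |-3 - (-18)| + |9 - (-6)| = 5 + 19 + 1 + 28 + 15 + 15 = 83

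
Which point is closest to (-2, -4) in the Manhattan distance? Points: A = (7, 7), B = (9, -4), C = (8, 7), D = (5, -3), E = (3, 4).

Distances: d(A) = 20, d(B) = 11, d(C) = 21, d(D) = 8, d(E) = 13. Nearest: D = (5, -3) with distance 8.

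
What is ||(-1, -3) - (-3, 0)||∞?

max(|x_i - y_i|) = max(|-1 - (-3)|, |-3 - 0|) = max(2, 3) = 3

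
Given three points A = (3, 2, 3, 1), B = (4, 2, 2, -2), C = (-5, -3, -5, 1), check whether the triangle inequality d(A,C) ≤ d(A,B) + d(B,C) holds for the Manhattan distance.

d(A,B) = 1 + 0 + 1 + 3 = 5, d(B,C) = 9 + 5 + 7 + 3 = 24, d(A,C) = 8 + 5 + 8 + 0 = 21.
d(A,C) = 21 ≤ 5 + 24 = 29. Triangle inequality is satisfied.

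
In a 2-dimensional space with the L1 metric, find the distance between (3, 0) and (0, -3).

Σ|x_i - y_i| = |3 - 0| + |0 - (-3)| = 3 + 3 = 6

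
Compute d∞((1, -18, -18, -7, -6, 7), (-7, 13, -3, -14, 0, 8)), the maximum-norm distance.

max(|x_i - y_i|) = max(|1 - (-7)|, |-18 - 13|, |-18 - (-3)|, |-7 - (-14)|, |-6 - 0|, |7 - 8|) = max(8, 31, 15, 7, 6, 1) = 31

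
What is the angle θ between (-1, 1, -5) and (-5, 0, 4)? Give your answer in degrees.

With u = (-1, 1, -5), v = (-5, 0, 4):
u·v = (-1)·(-5) + 1·0 + (-5)·4 = 5 + 0 + (-20) = -15.
|u| = √((-1)² + 1² + (-5)²) = √27, |v| = √((-5)² + 0² + 4²) = √41, so |u||v| = √(27·41) = √1107.
cos θ = (u·v)/(|u||v|) = -15/√1107 ≈ -0.450835
θ = arccos(-0.450835) ≈ 116.8°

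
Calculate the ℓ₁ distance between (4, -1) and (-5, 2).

Σ|x_i - y_i| = |4 - (-5)| + |-1 - 2| = 9 + 3 = 12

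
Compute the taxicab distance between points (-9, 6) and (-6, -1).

Σ|x_i - y_i| = |-9 - (-6)| + |6 - (-1)| = 3 + 7 = 10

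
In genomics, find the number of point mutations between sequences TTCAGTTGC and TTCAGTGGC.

Differing positions: 7. Hamming distance = 1.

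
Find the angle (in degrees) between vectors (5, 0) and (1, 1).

With u = (5, 0), v = (1, 1):
u·v = 5·1 + 0·1 = 5 + 0 = 5.
|u| = √(5² + 0²) = √25, |v| = √(1² + 1²) = √2, so |u||v| = √(25·2) = √50.
cos θ = (u·v)/(|u||v|) = 5/√50 ≈ 0.707107
θ = arccos(0.707107) ≈ 45°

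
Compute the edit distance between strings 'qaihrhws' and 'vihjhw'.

Let D[i][j] be the edit distance between the first i characters of 'qaihrhws' and the first j characters of 'vihjhw', with D[i][0] = i, D[0][j] = j, and D[i][j] = D[i-1][j-1] if the characters match, else 1 + min(D[i-1][j], D[i][j-1], D[i-1][j-1]). Filling the table (rows: prefixes of 'qaihrhws', columns: prefixes of 'vihjhw'):
     ε  v  i  h  j  h  w
  ε  0  1  2  3  4  5  6
  q  1  1  2  3  4  5  6
  a  2  2  2  3  4  5  6
  i  3  3  2  3  4  5  6
  h  4  4  3  2  3  4  5
  r  5  5  4  3  3  4  5
  h  6  6  5  4  4  3  4
  w  7  7  6  5  5  4  3
  s  8  8  7  6  6  5  4
The bottom-right entry gives D[8][6] = 4, so no sequence of fewer than 4 edits works. Backtracking through the table gives one optimal edit sequence (4 edits):
  qaihrhws → aihrhws (del q @1)
  aihrhws → vihrhws (sub a→v @1)
  vihrhws → vihjhws (sub r→j @4)
  vihjhws → vihjhw (del s @7)
Edit distance = 4.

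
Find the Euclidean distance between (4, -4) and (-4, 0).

√(Σ(x_i - y_i)²) = √((4 - (-4))² + (-4 - 0)²)
= √(8² + (-4)²) = √(64 + 16) = √80 ≈ 8.9443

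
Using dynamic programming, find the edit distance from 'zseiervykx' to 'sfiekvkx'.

Let D[i][j] be the edit distance between the first i characters of 'zseiervykx' and the first j characters of 'sfiekvkx', with D[i][0] = i, D[0][j] = j, and D[i][j] = D[i-1][j-1] if the characters match, else 1 + min(D[i-1][j], D[i][j-1], D[i-1][j-1]). Filling the table (rows: prefixes of 'zseiervykx', columns: prefixes of 'sfiekvkx'):
     ε  s  f  i  e  k  v  k  x
  ε  0  1  2  3  4  5  6  7  8
  z  1  1  2  3  4  5  6  7  8
  s  2  1  2  3  4  5  6  7  8
  e  3  2  2  3  3  4  5  6  7
  i  4  3  3  2  3  4  5  6  7
  e  5  4  4  3  2  3  4  5  6
  r  6  5  5  4  3  3  4  5  6
  v  7  6  6  5  4  4  3  4  5
  y  8  7  7  6  5  5  4  4  5
  k  9  8  8  7  6  5  5  4  5
  x 10  9  9  8  7  6  6  5  4
The bottom-right entry gives D[10][8] = 4, so no sequence of fewer than 4 edits works. Backtracking through the table gives one optimal edit sequence (4 edits):
  zseiervykx → seiervykx (del z @1)
  seiervykx → sfiervykx (sub e→f @2)
  sfiervykx → sfiekvykx (sub r→k @5)
  sfiekvykx → sfiekvkx (del y @7)
Edit distance = 4.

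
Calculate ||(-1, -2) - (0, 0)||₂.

√(Σ(x_i - y_i)²) = √((-1 - 0)² + (-2 - 0)²)
= √((-1)² + (-2)²) = √(1 + 4) = √5 ≈ 2.2361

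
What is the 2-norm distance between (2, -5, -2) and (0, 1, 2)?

(Σ|x_i - y_i|^2)^(1/2) = (|2 - 0|^2 + |-5 - 1|^2 + |-2 - 2|^2)^(1/2)
= (2^2 + 6^2 + 4^2)^(1/2) = (4 + 36 + 16)^(1/2) = (56)^(1/2) ≈ 7.4833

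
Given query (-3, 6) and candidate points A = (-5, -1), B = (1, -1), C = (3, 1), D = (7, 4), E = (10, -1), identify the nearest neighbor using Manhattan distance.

Distances: d(A) = 9, d(B) = 11, d(C) = 11, d(D) = 12, d(E) = 20. Nearest: A = (-5, -1) with distance 9.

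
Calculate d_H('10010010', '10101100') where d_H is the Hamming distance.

Differing positions: 3, 4, 5, 6, 7. Hamming distance = 5.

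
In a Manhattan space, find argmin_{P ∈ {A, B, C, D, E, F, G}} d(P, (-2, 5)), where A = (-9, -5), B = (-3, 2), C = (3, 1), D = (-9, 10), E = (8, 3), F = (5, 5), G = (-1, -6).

Distances: d(A) = 17, d(B) = 4, d(C) = 9, d(D) = 12, d(E) = 12, d(F) = 7, d(G) = 12. Nearest: B = (-3, 2) with distance 4.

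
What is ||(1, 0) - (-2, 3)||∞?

max(|x_i - y_i|) = max(|1 - (-2)|, |0 - 3|) = max(3, 3) = 3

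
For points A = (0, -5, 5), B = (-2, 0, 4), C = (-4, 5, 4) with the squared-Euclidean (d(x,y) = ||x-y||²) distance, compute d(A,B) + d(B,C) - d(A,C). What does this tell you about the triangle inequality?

d(A,B) = 2² + 5² + 1² = 30, d(B,C) = 2² + 5² + 0² = 29, d(A,C) = 4² + 10² + 1² = 117.
d(A,B) + d(B,C) - d(A,C) = 30 + 29 - 117 = 59 - 117 = -58. This is < 0, so the triangle inequality FAILS for these points (squared-Euclidean is not a metric).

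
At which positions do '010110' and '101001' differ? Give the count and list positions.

Differing positions: 1, 2, 3, 4, 5, 6. Hamming distance = 6.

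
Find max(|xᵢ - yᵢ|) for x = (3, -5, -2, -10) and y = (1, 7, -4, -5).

max(|x_i - y_i|) = max(|3 - 1|, |-5 - 7|, |-2 - (-4)|, |-10 - (-5)|) = max(2, 12, 2, 5) = 12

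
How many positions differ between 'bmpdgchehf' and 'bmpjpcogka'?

Differing positions: 4, 5, 7, 8, 9, 10. Hamming distance = 6.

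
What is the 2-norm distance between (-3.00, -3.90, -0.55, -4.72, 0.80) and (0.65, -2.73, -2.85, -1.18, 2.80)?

(Σ|x_i - y_i|^2)^(1/2) = (|-3 - 0.65|^2 + |-3.9 - (-2.73)|^2 + |-0.55 - (-2.85)|^2 + |-4.72 - (-1.18)|^2 + |0.8 - 2.8|^2)^(1/2)
= (3.65^2 + 1.17^2 + 2.3^2 + 3.54^2 + 2^2)^(1/2) = (13.3225 + 1.3689 + 5.29 + 12.5316 + 4)^(1/2) = (36.513)^(1/2) ≈ 6.0426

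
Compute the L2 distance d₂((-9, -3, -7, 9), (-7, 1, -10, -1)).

√(Σ(x_i - y_i)²) = √((-9 - (-7))² + (-3 - 1)² + (-7 - (-10))² + (9 - (-1))²)
= √((-2)² + (-4)² + 3² + 10²) = √(4 + 16 + 9 + 100) = √129 ≈ 11.3578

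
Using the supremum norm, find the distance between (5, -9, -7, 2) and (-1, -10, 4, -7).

max(|x_i - y_i|) = max(|5 - (-1)|, |-9 - (-10)|, |-7 - 4|, |2 - (-7)|) = max(6, 1, 11, 9) = 11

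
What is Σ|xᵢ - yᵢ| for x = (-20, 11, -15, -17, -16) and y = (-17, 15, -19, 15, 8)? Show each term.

Σ|x_i - y_i| = |-20 - (-17)| + |11 - 15| + |-15 - (-19)| + |-17 - 15| + |-16 - 8| = 3 + 4 + 4 + 32 + 24 = 67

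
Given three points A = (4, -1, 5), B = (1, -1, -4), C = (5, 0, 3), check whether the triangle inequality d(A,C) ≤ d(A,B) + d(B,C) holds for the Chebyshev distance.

d(A,B) = max(3, 0, 9) = 9, d(B,C) = max(4, 1, 7) = 7, d(A,C) = max(1, 1, 2) = 2.
d(A,C) = 2 ≤ 9 + 7 = 16. Triangle inequality is satisfied.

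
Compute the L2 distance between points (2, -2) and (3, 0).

(Σ|x_i - y_i|^2)^(1/2) = (|2 - 3|^2 + |-2 - 0|^2)^(1/2)
= (1^2 + 2^2)^(1/2) = (1 + 4)^(1/2) = (5)^(1/2) ≈ 2.2361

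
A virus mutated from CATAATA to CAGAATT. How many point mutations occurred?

Differing positions: 3, 7. Hamming distance = 2.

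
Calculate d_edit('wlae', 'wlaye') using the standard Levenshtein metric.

Let D[i][j] be the edit distance between the first i characters of 'wlae' and the first j characters of 'wlaye', with D[i][0] = i, D[0][j] = j, and D[i][j] = D[i-1][j-1] if the characters match, else 1 + min(D[i-1][j], D[i][j-1], D[i-1][j-1]). Filling the table (rows: prefixes of 'wlae', columns: prefixes of 'wlaye'):
     ε  w  l  a  y  e
  ε  0  1  2  3  4  5
  w  1  0  1  2  3  4
  l  2  1  0  1  2  3
  a  3  2  1  0  1  2
  e  4  3  2  1  1  1
The bottom-right entry gives D[4][5] = 1, so no sequence of fewer than 1 edit works. Backtracking through the table gives one optimal edit sequence (1 edit):
  wlae → wlaye (ins y @4)
Edit distance = 1.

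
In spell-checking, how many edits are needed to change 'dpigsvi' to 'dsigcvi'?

Let D[i][j] be the edit distance between the first i characters of 'dpigsvi' and the first j characters of 'dsigcvi', with D[i][0] = i, D[0][j] = j, and D[i][j] = D[i-1][j-1] if the characters match, else 1 + min(D[i-1][j], D[i][j-1], D[i-1][j-1]). Filling the table (rows: prefixes of 'dpigsvi', columns: prefixes of 'dsigcvi'):
     ε  d  s  i  g  c  v  i
  ε  0  1  2  3  4  5  6  7
  d  1  0  1  2  3  4  5  6
  p  2  1  1  2  3  4  5  6
  i  3  2  2  1  2  3  4  5
  g  4  3  3  2  1  2  3  4
  s  5  4  3  3  2  2  3  4
  v  6  5  4  4  3  3  2  3
  i  7  6  5  4  4  4  3  2
The bottom-right entry gives D[7][7] = 2, so no sequence of fewer than 2 edits works. Backtracking through the table gives one optimal edit sequence (2 edits):
  dpigsvi → dsigsvi (sub p→s @2)
  dsigsvi → dsigcvi (sub s→c @5)
Edit distance = 2.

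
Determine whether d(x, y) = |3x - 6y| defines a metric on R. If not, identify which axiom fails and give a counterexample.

No. d fails symmetry: d(4, 9) = |3·4 - 6·9| = |-42| = 42, but d(9, 4) = |3·9 - 6·4| = |3| = 3. Since 42 ≠ 3, d(x,y) ≠ d(y,x) in general.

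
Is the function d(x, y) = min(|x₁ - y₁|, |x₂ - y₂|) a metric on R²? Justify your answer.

No. d fails identity of indiscernibles: take x = (-1, 0) and y = (-1, 2). Then d(x,y) = min(|-1 - (-1)|, |0 - 2|) = min(0, 2) = 0, yet x ≠ y.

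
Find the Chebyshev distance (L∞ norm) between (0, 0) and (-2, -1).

max(|x_i - y_i|) = max(|0 - (-2)|, |0 - (-1)|) = max(2, 1) = 2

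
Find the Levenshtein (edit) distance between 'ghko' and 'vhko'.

Let D[i][j] be the edit distance between the first i characters of 'ghko' and the first j characters of 'vhko', with D[i][0] = i, D[0][j] = j, and D[i][j] = D[i-1][j-1] if the characters match, else 1 + min(D[i-1][j], D[i][j-1], D[i-1][j-1]). Filling the table (rows: prefixes of 'ghko', columns: prefixes of 'vhko'):
     ε  v  h  k  o
  ε  0  1  2  3  4
  g  1  1  2  3  4
  h  2  2  1  2  3
  k  3  3  2  1  2
  o  4  4  3  2  1
The bottom-right entry gives D[4][4] = 1, so no sequence of fewer than 1 edit works. Backtracking through the table gives one optimal edit sequence (1 edit):
  ghko → vhko (sub g→v @1)
Edit distance = 1.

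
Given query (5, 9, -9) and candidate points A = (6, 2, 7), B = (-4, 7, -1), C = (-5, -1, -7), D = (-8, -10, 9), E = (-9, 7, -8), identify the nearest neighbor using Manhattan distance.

Distances: d(A) = 24, d(B) = 19, d(C) = 22, d(D) = 50, d(E) = 17. Nearest: E = (-9, 7, -8) with distance 17.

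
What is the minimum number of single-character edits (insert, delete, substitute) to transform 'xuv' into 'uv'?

Let D[i][j] be the edit distance between the first i characters of 'xuv' and the first j characters of 'uv', with D[i][0] = i, D[0][j] = j, and D[i][j] = D[i-1][j-1] if the characters match, else 1 + min(D[i-1][j], D[i][j-1], D[i-1][j-1]). Filling the table (rows: prefixes of 'xuv', columns: prefixes of 'uv'):
     ε  u  v
  ε  0  1  2
  x  1  1  2
  u  2  1  2
  v  3  2  1
The bottom-right entry gives D[3][2] = 1, so no sequence of fewer than 1 edit works. Backtracking through the table gives one optimal edit sequence (1 edit):
  xuv → uv (del x @1)
Edit distance = 1.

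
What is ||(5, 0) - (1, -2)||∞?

max(|x_i - y_i|) = max(|5 - 1|, |0 - (-2)|) = max(4, 2) = 4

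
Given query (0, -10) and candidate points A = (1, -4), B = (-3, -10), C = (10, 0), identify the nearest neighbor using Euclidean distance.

Distances: d(A) ≈ 6.0828, d(B) = 3, d(C) ≈ 14.1421. Nearest: B = (-3, -10) with distance 3.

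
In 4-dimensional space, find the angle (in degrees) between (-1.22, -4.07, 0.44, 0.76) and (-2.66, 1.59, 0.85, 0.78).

With u = (-1.22, -4.07, 0.44, 0.76), v = (-2.66, 1.59, 0.85, 0.78):
u·v = (-1.22)·(-2.66) + (-4.07)·1.59 + 0.44·0.85 + 0.76·0.78 = 3.2452 + (-6.4713) + 0.374 + 0.5928 = -2.2593.
|u| = √((-1.22)² + (-4.07)² + 0.44² + 0.76²) = √(1.4884 + 16.5649 + 0.1936 + 0.5776) = √18.8245, |v| = √((-2.66)² + 1.59² + 0.85² + 0.78²) = √(7.0756 + 2.5281 + 0.7225 + 0.6084) = √10.9346.
cos θ = (u·v)/(|u||v|) = -2.2593/(√18.8245·√10.9346) ≈ -0.157475
θ = arccos(-0.157475) ≈ 99.06°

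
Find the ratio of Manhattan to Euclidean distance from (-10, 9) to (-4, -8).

L1 = |-10 - (-4)| + |9 - (-8)| = 6 + 17 = 23
L2 = √(6² + 17²) = √325 ≈ 18.0278
L1 ≥ L2 always (equality iff movement is along one axis); L1 > L2 here.
Ratio L1/L2 = 23/√325 ≈ 1.2758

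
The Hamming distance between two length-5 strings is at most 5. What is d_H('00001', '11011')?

Differing positions: 1, 2, 4. Hamming distance = 3. The maximum possible Hamming distance for length-5 strings is 5, so d_H/5 = 3/5 = 0.6.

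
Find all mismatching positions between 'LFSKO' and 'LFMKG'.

Differing positions: 3, 5. Hamming distance = 2.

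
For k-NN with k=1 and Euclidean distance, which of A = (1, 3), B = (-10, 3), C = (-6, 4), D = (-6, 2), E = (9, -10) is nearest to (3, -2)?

Distances: d(A) ≈ 5.3852, d(B) ≈ 13.9284, d(C) ≈ 10.8167, d(D) ≈ 9.8489, d(E) = 10. Nearest: A = (1, 3) with distance 5.3852.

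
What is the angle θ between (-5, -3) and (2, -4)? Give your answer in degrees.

With u = (-5, -3), v = (2, -4):
u·v = (-5)·2 + (-3)·(-4) = (-10) + 12 = 2.
|u| = √((-5)² + (-3)²) = √34, |v| = √(2² + (-4)²) = √20, so |u||v| = √(34·20) = √680.
cos θ = (u·v)/(|u||v|) = 2/√680 ≈ 0.076696
θ = arccos(0.076696) ≈ 85.6°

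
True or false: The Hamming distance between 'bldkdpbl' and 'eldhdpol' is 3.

Differing positions: 1, 4, 7. Hamming distance = 3, so the claim is true.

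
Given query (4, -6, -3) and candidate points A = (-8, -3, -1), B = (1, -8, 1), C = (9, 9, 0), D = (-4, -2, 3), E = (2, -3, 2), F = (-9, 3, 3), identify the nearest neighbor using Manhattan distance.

Distances: d(A) = 17, d(B) = 9, d(C) = 23, d(D) = 18, d(E) = 10, d(F) = 28. Nearest: B = (1, -8, 1) with distance 9.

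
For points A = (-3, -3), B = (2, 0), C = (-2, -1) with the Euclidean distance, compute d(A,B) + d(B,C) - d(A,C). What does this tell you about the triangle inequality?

d(A,B) = √(5² + 3²) = √34 ≈ 5.831, d(B,C) = √(4² + 1²) = √17 ≈ 4.1231, d(A,C) = √(1² + 2²) = √5 ≈ 2.2361.
d(A,B) + d(B,C) - d(A,C) = 5.831 + 4.1231 - 2.2361 = 9.9541 - 2.2361 = 7.718 (to 4 decimal places). This is ≥ 0, so the triangle inequality holds for these points.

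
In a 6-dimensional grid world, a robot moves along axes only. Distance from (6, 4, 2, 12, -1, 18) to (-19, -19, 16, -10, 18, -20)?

Σ|x_i - y_i| = |6 - (-19)| + |4 - (-19)| + |2 - 16| + |12 - (-10)| + |-1 - 18| + |18 - (-20)| = 25 + 23 + 14 + 22 + 19 + 38 = 141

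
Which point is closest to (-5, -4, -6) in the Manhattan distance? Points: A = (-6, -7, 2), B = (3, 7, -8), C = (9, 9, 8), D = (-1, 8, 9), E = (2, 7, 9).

Distances: d(A) = 12, d(B) = 21, d(C) = 41, d(D) = 31, d(E) = 33. Nearest: A = (-6, -7, 2) with distance 12.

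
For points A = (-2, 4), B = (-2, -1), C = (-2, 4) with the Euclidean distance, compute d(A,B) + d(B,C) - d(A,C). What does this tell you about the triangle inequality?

d(A,B) = √(0² + 5²) = √25 = 5, d(B,C) = √(0² + 5²) = √25 = 5, d(A,C) = √(0² + 0²) = √0 = 0.
d(A,B) + d(B,C) - d(A,C) = 5 + 5 - 0 = 10 - 0 = 10. This is ≥ 0, so the triangle inequality holds for these points.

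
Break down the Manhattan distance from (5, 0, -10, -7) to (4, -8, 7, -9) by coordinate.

Σ|x_i - y_i| = |5 - 4| + |0 - (-8)| + |-10 - 7| + |-7 - (-9)| = 1 + 8 + 17 + 2 = 28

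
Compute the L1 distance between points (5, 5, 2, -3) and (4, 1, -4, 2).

Σ|x_i - y_i| = |5 - 4| + |5 - 1| + |2 - (-4)| + |-3 - 2| = 1 + 4 + 6 + 5 = 16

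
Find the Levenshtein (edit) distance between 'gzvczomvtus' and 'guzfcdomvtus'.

Let D[i][j] be the edit distance between the first i characters of 'gzvczomvtus' and the first j characters of 'guzfcdomvtus', with D[i][0] = i, D[0][j] = j, and D[i][j] = D[i-1][j-1] if the characters match, else 1 + min(D[i-1][j], D[i][j-1], D[i-1][j-1]). Filling the table (rows: prefixes of 'gzvczomvtus', columns: prefixes of 'guzfcdomvtus'):
     ε  g  u  z  f  c  d  o  m  v  t  u  s
  ε  0  1  2  3  4  5  6  7  8  9 10 11 12
  g  1  0  1  2  3  4  5  6  7  8  9 10 11
  z  2  1  1  1  2  3  4  5  6  7  8  9 10
  v  3  2  2  2  2  3  4  5  6  6  7  8  9
  c  4  3  3  3  3  2  3  4  5  6  7  8  9
  z  5  4  4  3  4  3  3  4  5  6  7  8  9
  o  6  5  5  4  4  4  4  3  4  5  6  7  8
  m  7  6  6  5  5  5  5  4  3  4  5  6  7
  v  8  7  7  6  6  6  6  5  4  3  4  5  6
  t  9  8  8  7  7  7  7  6  5  4  3  4  5
  u 10  9  8  8  8  8  8  7  6  5  4  3  4
  s 11 10  9  9  9  9  9  8  7  6  5  4  3
The bottom-right entry gives D[11][12] = 3, so no sequence of fewer than 3 edits works. Backtracking through the table gives one optimal edit sequence (3 edits):
  gzvczomvtus → guzvczomvtus (ins u @2)
  guzvczomvtus → guzfczomvtus (sub v→f @4)
  guzfczomvtus → guzfcdomvtus (sub z→d @6)
Edit distance = 3.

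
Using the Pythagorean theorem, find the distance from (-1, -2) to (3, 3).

√(Σ(x_i - y_i)²) = √((-1 - 3)² + (-2 - 3)²)
= √((-4)² + (-5)²) = √(16 + 25) = √41 ≈ 6.4031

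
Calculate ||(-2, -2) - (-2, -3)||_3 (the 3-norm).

(Σ|x_i - y_i|^3)^(1/3) = (|-2 - (-2)|^3 + |-2 - (-3)|^3)^(1/3)
= (0^3 + 1^3)^(1/3) = (0 + 1)^(1/3) = (1)^(1/3) = 1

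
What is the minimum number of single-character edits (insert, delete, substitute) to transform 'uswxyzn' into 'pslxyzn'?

Let D[i][j] be the edit distance between the first i characters of 'uswxyzn' and the first j characters of 'pslxyzn', with D[i][0] = i, D[0][j] = j, and D[i][j] = D[i-1][j-1] if the characters match, else 1 + min(D[i-1][j], D[i][j-1], D[i-1][j-1]). Filling the table (rows: prefixes of 'uswxyzn', columns: prefixes of 'pslxyzn'):
     ε  p  s  l  x  y  z  n
  ε  0  1  2  3  4  5  6  7
  u  1  1  2  3  4  5  6  7
  s  2  2  1  2  3  4  5  6
  w  3  3  2  2  3  4  5  6
  x  4  4  3  3  2  3  4  5
  y  5  5  4  4  3  2  3  4
  z  6  6  5  5  4  3  2  3
  n  7  7  6  6  5  4  3  2
The bottom-right entry gives D[7][7] = 2, so no sequence of fewer than 2 edits works. Backtracking through the table gives one optimal edit sequence (2 edits):
  uswxyzn → pswxyzn (sub u→p @1)
  pswxyzn → pslxyzn (sub w→l @3)
Edit distance = 2.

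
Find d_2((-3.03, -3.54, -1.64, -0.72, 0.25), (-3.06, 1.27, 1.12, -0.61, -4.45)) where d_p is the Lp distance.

(Σ|x_i - y_i|^2)^(1/2) = (|-3.03 - (-3.06)|^2 + |-3.54 - 1.27|^2 + |-1.64 - 1.12|^2 + |-0.72 - (-0.61)|^2 + |0.25 - (-4.45)|^2)^(1/2)
= (0.03^2 + 4.81^2 + 2.76^2 + 0.11^2 + 4.7^2)^(1/2) = (0.0009 + 23.1361 + 7.6176 + 0.0121 + 22.09)^(1/2) = (52.8567)^(1/2) ≈ 7.2703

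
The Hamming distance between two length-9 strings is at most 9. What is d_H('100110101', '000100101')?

Differing positions: 1, 5. Hamming distance = 2. The maximum possible Hamming distance for length-9 strings is 9, so d_H/9 = 2/9 ≈ 0.2222.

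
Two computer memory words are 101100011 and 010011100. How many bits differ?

Differing positions: 1, 2, 3, 4, 5, 6, 7, 8, 9. Hamming distance = 9.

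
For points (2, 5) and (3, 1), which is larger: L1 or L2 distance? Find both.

L1 = |2 - 3| + |5 - 1| = 1 + 4 = 5
L2 = √(1² + 4²) = √17 ≈ 4.1231
L1 ≥ L2 always (equality iff movement is along one axis); L1 > L2 here.
Ratio L1/L2 = 5/√17 ≈ 1.2127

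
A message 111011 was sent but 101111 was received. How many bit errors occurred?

Differing positions: 2, 4. Hamming distance = 2.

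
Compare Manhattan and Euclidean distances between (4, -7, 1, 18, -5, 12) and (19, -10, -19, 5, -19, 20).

L1 = |4 - 19| + |-7 - (-10)| + |1 - (-19)| + |18 - 5| + |-5 - (-19)| + |12 - 20| = 15 + 3 + 20 + 13 + 14 + 8 = 73
L2 = √(15² + 3² + 20² + 13² + 14² + 8²) = √1063 ≈ 32.6037
L1 ≥ L2 always (equality iff movement is along one axis); L1 > L2 here.
Ratio L1/L2 = 73/√1063 ≈ 2.239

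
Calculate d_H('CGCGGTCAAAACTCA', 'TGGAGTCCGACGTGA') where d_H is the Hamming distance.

Differing positions: 1, 3, 4, 8, 9, 11, 12, 14. Hamming distance = 8.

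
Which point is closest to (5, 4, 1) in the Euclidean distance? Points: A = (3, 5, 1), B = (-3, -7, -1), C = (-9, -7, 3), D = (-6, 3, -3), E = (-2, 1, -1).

Distances: d(A) ≈ 2.2361, d(B) ≈ 13.7477, d(C) ≈ 17.9165, d(D) ≈ 11.7473, d(E) ≈ 7.874. Nearest: A = (3, 5, 1) with distance 2.2361.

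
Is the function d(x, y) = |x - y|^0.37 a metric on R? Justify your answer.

Yes. With 0 < p = 0.37 ≤ 1, d(x,y) = |x-y|^0.37 is a metric on R. Non-negativity and symmetry are immediate; |x-y|^0.37 = 0 ⟺ |x-y| = 0 ⟺ x = y. For the triangle inequality, the function t ↦ t^0.37 is subadditive on [0,∞) when p ≤ 1, so |x-z|^0.37 ≤ (|x-y| + |y-z|)^0.37 ≤ |x-y|^0.37 + |y-z|^0.37.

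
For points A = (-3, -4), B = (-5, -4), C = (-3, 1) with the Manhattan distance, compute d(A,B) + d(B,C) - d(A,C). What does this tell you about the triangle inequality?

d(A,B) = 2 + 0 = 2, d(B,C) = 2 + 5 = 7, d(A,C) = 0 + 5 = 5.
d(A,B) + d(B,C) - d(A,C) = 2 + 7 - 5 = 9 - 5 = 4. This is ≥ 0, so the triangle inequality holds for these points.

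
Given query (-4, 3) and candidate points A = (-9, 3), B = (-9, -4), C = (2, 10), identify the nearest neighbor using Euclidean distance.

Distances: d(A) = 5, d(B) ≈ 8.6023, d(C) ≈ 9.2195. Nearest: A = (-9, 3) with distance 5.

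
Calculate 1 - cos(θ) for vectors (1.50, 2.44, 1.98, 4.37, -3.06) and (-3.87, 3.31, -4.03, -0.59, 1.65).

With u = (1.50, 2.44, 1.98, 4.37, -3.06), v = (-3.87, 3.31, -4.03, -0.59, 1.65):
u·v = 1.5·(-3.87) + 2.44·3.31 + 1.98·(-4.03) + 4.37·(-0.59) + (-3.06)·1.65 = (-5.805) + 8.0764 + (-7.9794) + (-2.5783) + (-5.049) = -13.3353.
|u| = √(1.5² + 2.44² + 1.98² + 4.37² + (-3.06)²) = √(2.25 + 5.9536 + 3.9204 + 19.0969 + 9.3636) = √40.5845, |v| = √((-3.87)² + 3.31² + (-4.03)² + (-0.59)² + 1.65²) = √(14.9769 + 10.9561 + 16.2409 + 0.3481 + 2.7225) = √45.2445.
cos θ = (u·v)/(|u||v|) = -13.3353/(√40.5845·√45.2445) ≈ -0.3112
Cosine distance = 1 - cos θ ≈ 1 - (-0.3112) = 1.3112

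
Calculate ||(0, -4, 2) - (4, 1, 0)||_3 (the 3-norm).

(Σ|x_i - y_i|^3)^(1/3) = (|0 - 4|^3 + |-4 - 1|^3 + |2 - 0|^3)^(1/3)
= (4^3 + 5^3 + 2^3)^(1/3) = (64 + 125 + 8)^(1/3) = (197)^(1/3) ≈ 5.8186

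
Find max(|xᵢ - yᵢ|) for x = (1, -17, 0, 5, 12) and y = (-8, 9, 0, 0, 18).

max(|x_i - y_i|) = max(|1 - (-8)|, |-17 - 9|, |0 - 0|, |5 - 0|, |12 - 18|) = max(9, 26, 0, 5, 6) = 26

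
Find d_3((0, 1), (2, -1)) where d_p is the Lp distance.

(Σ|x_i - y_i|^3)^(1/3) = (|0 - 2|^3 + |1 - (-1)|^3)^(1/3)
= (2^3 + 2^3)^(1/3) = (8 + 8)^(1/3) = (16)^(1/3) ≈ 2.5198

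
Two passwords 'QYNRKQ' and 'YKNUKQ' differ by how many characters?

Differing positions: 1, 2, 4. Hamming distance = 3.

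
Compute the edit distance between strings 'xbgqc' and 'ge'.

Let D[i][j] be the edit distance between the first i characters of 'xbgqc' and the first j characters of 'ge', with D[i][0] = i, D[0][j] = j, and D[i][j] = D[i-1][j-1] if the characters match, else 1 + min(D[i-1][j], D[i][j-1], D[i-1][j-1]). Filling the table (rows: prefixes of 'xbgqc', columns: prefixes of 'ge'):
     ε  g  e
  ε  0  1  2
  x  1  1  2
  b  2  2  2
  g  3  2  3
  q  4  3  3
  c  5  4  4
The bottom-right entry gives D[5][2] = 4, so no sequence of fewer than 4 edits works. Backtracking through the table gives one optimal edit sequence (4 edits):
  xbgqc → bgqc (del x @1)
  bgqc → gqc (del b @1)
  gqc → gc (del q @2)
  gc → ge (sub c→e @2)
Edit distance = 4.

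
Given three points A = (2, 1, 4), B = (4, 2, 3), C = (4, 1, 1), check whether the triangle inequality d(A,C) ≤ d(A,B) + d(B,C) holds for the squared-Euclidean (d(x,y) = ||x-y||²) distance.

d(A,B) = 2² + 1² + 1² = 6, d(B,C) = 0² + 1² + 2² = 5, d(A,C) = 2² + 0² + 3² = 13.
d(A,C) = 13 > 6 + 5 = 11. Triangle inequality is VIOLATED. (Squared-Euclidean is not a metric — this is a counterexample.)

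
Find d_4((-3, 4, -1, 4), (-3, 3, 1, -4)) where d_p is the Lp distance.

(Σ|x_i - y_i|^4)^(1/4) = (|-3 - (-3)|^4 + |4 - 3|^4 + |-1 - 1|^4 + |4 - (-4)|^4)^(1/4)
= (0^4 + 1^4 + 2^4 + 8^4)^(1/4) = (0 + 1 + 16 + 4096)^(1/4) = (4113)^(1/4) ≈ 8.0083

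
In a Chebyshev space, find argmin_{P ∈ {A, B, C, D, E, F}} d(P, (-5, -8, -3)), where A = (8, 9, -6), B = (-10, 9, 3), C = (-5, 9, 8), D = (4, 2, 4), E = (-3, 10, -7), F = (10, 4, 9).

Distances: d(A) = 17, d(B) = 17, d(C) = 17, d(D) = 10, d(E) = 18, d(F) = 15. Nearest: D = (4, 2, 4) with distance 10.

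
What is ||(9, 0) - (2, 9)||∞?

max(|x_i - y_i|) = max(|9 - 2|, |0 - 9|) = max(7, 9) = 9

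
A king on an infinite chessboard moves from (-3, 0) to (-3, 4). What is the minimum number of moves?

max(|x_i - y_i|) = max(|-3 - (-3)|, |0 - 4|) = max(0, 4) = 4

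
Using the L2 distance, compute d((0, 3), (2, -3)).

(Σ|x_i - y_i|^2)^(1/2) = (|0 - 2|^2 + |3 - (-3)|^2)^(1/2)
= (2^2 + 6^2)^(1/2) = (4 + 36)^(1/2) = (40)^(1/2) ≈ 6.3246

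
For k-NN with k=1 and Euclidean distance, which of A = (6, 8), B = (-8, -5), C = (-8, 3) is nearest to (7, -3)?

Distances: d(A) ≈ 11.0454, d(B) ≈ 15.1327, d(C) ≈ 16.1555. Nearest: A = (6, 8) with distance 11.0454.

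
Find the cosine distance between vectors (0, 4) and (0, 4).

With u = (0, 4), v = (0, 4):
u·v = 0·0 + 4·4 = 0 + 16 = 16.
|u| = √(0² + 4²) = √16, |v| = √(0² + 4²) = √16, so |u||v| = √(16·16) = √256 = 16.
cos θ = (u·v)/(|u||v|) = 16/16 = 1
Cosine distance = 1 - cos θ = 1 - 1 = 0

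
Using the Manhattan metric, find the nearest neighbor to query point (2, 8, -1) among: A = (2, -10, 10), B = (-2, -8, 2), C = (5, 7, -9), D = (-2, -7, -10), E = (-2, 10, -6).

Distances: d(A) = 29, d(B) = 23, d(C) = 12, d(D) = 28, d(E) = 11. Nearest: E = (-2, 10, -6) with distance 11.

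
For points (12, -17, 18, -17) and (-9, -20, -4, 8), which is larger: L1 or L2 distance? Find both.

L1 = |12 - (-9)| + |-17 - (-20)| + |18 - (-4)| + |-17 - 8| = 21 + 3 + 22 + 25 = 71
L2 = √(21² + 3² + 22² + 25²) = √1559 ≈ 39.4842
L1 ≥ L2 always (equality iff movement is along one axis); L1 > L2 here.
Ratio L1/L2 = 71/√1559 ≈ 1.7982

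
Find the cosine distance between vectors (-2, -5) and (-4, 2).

With u = (-2, -5), v = (-4, 2):
u·v = (-2)·(-4) + (-5)·2 = 8 + (-10) = -2.
|u| = √((-2)² + (-5)²) = √29, |v| = √((-4)² + 2²) = √20, so |u||v| = √(29·20) = √580.
cos θ = (u·v)/(|u||v|) = -2/√580 ≈ -0.083
Cosine distance = 1 - cos θ ≈ 1 - (-0.083) = 1.083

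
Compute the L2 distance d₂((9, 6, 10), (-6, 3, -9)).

√(Σ(x_i - y_i)²) = √((9 - (-6))² + (6 - 3)² + (10 - (-9))²)
= √(15² + 3² + 19²) = √(225 + 9 + 361) = √595 ≈ 24.3926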